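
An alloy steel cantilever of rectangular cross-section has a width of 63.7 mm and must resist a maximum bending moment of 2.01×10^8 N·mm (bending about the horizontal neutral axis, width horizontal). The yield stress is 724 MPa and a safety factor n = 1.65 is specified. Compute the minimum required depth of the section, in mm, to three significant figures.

h = 208 mm

σ_allow = 724/1.65 = 438.8 MPa.
For a rectangular section σ = 6M/(bh²), so h² = 6M/(b σ_allow) = 6×2.0100×10^8/(63.7×438.8) = 43150 mm².
h = 207.7 mm.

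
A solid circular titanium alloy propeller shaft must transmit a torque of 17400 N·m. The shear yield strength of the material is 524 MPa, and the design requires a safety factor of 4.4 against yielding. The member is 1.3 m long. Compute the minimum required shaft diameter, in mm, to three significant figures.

Allowable shear stress τ_allow = 524/4.4 = 119.1 MPa.
For a solid shaft τ = 16T/(πd³), so d³ = 16T/(π τ_allow) = 16×1.7400×10^7/(π×119.1) = 744100 mm³.
d = (744100)^(1/3) = 90.62 mm.

d = 90.6 mm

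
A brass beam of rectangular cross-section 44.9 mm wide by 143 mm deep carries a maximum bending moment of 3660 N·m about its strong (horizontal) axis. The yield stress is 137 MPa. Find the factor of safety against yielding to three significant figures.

n = 5.73

Section modulus S = bh²/6 = 44.9×143²/6 = 153000 mm³.
σ = M/S = 3660000/153000 = 23.92 MPa.
n = 137/23.92 = 5.728.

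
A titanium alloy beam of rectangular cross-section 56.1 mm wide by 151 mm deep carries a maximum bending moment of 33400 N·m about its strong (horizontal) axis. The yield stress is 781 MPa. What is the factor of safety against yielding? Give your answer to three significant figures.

Section modulus S = bh²/6 = 56.1×151²/6 = 213200 mm³.
σ = M/S = 3.3400×10^7/213200 = 156.7 MPa.
n = 781/156.7 = 4.985.

n = 4.99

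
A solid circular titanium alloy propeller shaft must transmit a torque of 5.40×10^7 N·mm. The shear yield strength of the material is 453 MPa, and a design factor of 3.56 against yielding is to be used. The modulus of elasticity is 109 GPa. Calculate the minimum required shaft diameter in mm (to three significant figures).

d = 129 mm

Allowable shear stress τ_allow = 453/3.56 = 127.2 MPa.
For a solid shaft τ = 16T/(πd³), so d³ = 16T/(π τ_allow) = 16×5.4000×10^7/(π×127.2) = 2.161×10^6 mm³.
d = (2.161×10^6)^(1/3) = 129.3 mm.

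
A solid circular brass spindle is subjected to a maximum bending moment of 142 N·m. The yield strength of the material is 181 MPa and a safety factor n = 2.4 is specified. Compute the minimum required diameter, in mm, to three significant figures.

σ_allow = 181/2.4 = 75.42 MPa.
For a solid circular section σ = 32M/(πd³), so d³ = 32M/(π σ_allow) = 32×142000/(π×75.42) = 19180 mm³.
d = 26.77 mm.

d = 26.8 mm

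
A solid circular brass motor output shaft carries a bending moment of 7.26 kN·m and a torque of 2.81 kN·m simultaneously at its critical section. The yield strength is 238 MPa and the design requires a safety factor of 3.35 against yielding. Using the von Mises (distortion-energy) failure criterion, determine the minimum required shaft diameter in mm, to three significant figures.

σ_allow = σ_y/n = 238/3.35 = 71.04 MPa.
For a solid shaft σ_b = 32M/(πd³) and τ = 16T/(πd³), so the von Mises stress is σ' = (16/πd³)·√(4M²+3T²).
√(4M²+3T²) = √(4×(7.260×10^6)² + 3×(2.810×10^6)²) = 1.531×10^7 N·mm.
d³ = 16×1.531×10^7/(π×71.04) = 1.098×10^6 mm³.
d = 103.2 mm.

d = 103 mm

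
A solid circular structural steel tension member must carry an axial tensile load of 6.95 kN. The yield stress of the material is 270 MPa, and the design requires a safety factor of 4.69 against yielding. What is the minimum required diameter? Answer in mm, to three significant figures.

Allowable stress σ_allow = 270/4.69 = 57.57 MPa.
Required area A = F/σ_allow = 6950.0/57.57 = 120.7 mm².
A = πd²/4 → d = √(4A/π) = 12.40 mm.

d = 12.4 mm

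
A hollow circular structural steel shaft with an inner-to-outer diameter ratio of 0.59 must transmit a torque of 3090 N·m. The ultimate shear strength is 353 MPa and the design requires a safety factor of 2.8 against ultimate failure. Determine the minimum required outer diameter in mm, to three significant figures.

τ_allow = 353/2.8 = 126.1 MPa.
For a hollow shaft τ = 16T/[πd_o³(1−k⁴)] with k = 0.59, so 1−k⁴ = 0.8788.
d_o³ = 16T/[π τ_allow (1−k⁴)] = 16×3090000/(π×126.1×0.8788) = 142000 mm³.
d_o = 52.18 mm.

d_o = 52.2 mm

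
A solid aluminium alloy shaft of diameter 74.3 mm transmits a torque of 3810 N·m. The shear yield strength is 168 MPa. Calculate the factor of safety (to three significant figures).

τ = 16T/(πd³) = 16×3810000/(π×74.3³) = 47.31 MPa.
n = τ_limit/τ = 168/47.31 = 3.551.

n = 3.55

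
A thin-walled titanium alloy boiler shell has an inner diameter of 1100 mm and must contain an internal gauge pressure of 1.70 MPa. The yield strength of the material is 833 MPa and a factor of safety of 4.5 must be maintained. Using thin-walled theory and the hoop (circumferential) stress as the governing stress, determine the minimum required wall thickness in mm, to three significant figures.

σ_allow = 833/4.5 = 185.1 MPa.
Hoop stress σ_h = pD/(2t), so t = pD/(2σ_allow) = 1.70×1100/(2×185.1) = 5.051 mm.

t = 5.05 mm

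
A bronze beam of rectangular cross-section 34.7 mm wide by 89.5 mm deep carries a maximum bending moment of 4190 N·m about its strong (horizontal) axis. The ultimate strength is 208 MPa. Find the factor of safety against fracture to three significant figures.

Section modulus S = bh²/6 = 34.7×89.5²/6 = 46330 mm³.
σ = M/S = 4190000/46330 = 90.45 MPa.
n = 208/90.45 = 2.300.

n = 2.30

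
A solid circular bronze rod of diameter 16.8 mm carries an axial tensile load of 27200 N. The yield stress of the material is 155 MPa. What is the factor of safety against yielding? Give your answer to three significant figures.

n = 1.26

A = πd²/4 = 221.7 mm².
σ = F/A = 27200/221.7 = 122.7 MPa.
n = 155/122.7 = 1.263.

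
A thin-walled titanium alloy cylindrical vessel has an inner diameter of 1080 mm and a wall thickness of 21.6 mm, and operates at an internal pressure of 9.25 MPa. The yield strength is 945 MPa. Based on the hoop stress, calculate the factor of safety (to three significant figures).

n = 4.09

σ_h = pD/(2t) = 9.25×1080/(2×21.6) = 231.2 MPa.
n = 945/231.2 = 4.086.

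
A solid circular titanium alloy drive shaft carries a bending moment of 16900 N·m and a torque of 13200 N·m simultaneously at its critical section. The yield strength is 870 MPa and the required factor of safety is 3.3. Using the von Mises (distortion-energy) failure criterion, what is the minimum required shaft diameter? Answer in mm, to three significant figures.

σ_allow = σ_y/n = 870/3.3 = 263.6 MPa.
For a solid shaft σ_b = 32M/(πd³) and τ = 16T/(πd³), so the von Mises stress is σ' = (16/πd³)·√(4M²+3T²).
√(4M²+3T²) = √(4×(1.690×10^7)² + 3×(1.320×10^7)²) = 4.081×10^7 N·mm.
d³ = 16×4.081×10^7/(π×263.6) = 788300 mm³.
d = 92.38 mm.

d = 92.4 mm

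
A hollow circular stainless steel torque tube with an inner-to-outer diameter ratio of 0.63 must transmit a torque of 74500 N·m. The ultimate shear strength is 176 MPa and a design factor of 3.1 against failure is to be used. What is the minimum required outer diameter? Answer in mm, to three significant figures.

τ_allow = 176/3.1 = 56.77 MPa.
For a hollow shaft τ = 16T/[πd_o³(1−k⁴)] with k = 0.63, so 1−k⁴ = 0.8425.
d_o³ = 16T/[π τ_allow (1−k⁴)] = 16×7.4500×10^7/(π×56.77×0.8425) = 7.933×10^6 mm³.
d_o = 199.4 mm.

d_o = 199 mm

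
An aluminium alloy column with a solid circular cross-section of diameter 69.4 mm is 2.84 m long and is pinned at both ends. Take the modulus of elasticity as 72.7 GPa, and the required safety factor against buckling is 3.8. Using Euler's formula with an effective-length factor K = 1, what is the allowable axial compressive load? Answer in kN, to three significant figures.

I = πd⁴/64 = π×69.4⁴/64 = 1.139×10^6 mm⁴.
Effective length L_e = KL = 1×2.84 m = 2840 mm.
Euler critical load P_cr = π²EI/L_e² = π²×72700×1.139×10^6/2840² = 101300 N.
P_allow = P_cr/n = 101300/3.8 = 26660 N.

P_allow = 26.7 kN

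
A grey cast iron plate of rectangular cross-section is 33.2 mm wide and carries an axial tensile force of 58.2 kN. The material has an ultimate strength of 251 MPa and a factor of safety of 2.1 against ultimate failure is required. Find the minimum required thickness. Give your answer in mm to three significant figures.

t = 14.7 mm

σ_allow = 251/2.1 = 119.5 MPa.
Required area A = F/σ_allow = 58200/119.5 = 486.9 mm².
t = A/w = 486.9/33.2 = 14.67 mm.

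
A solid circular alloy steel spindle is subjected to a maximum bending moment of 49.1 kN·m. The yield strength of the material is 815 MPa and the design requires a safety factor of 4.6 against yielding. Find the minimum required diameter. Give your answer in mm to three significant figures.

σ_allow = 815/4.6 = 177.2 MPa.
For a solid circular section σ = 32M/(πd³), so d³ = 32M/(π σ_allow) = 32×4.9100×10^7/(π×177.2) = 2.823×10^6 mm³.
d = 141.3 mm.

d = 141 mm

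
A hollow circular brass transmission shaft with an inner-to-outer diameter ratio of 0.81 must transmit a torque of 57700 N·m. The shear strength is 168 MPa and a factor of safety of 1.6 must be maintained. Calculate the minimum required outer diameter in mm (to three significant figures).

d_o = 170 mm

τ_allow = 168/1.6 = 105.0 MPa.
For a hollow shaft τ = 16T/[πd_o³(1−k⁴)] with k = 0.81, so 1−k⁴ = 0.5695.
d_o³ = 16T/[π τ_allow (1−k⁴)] = 16×5.7700×10^7/(π×105.0×0.5695) = 4.914×10^6 mm³.
d_o = 170.0 mm.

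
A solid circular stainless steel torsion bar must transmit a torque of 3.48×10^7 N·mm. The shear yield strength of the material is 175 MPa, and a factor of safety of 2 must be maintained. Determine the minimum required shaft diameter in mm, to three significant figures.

d = 127 mm

Allowable shear stress τ_allow = 175/2 = 87.50 MPa.
For a solid shaft τ = 16T/(πd³), so d³ = 16T/(π τ_allow) = 16×3.4800×10^7/(π×87.50) = 2.026×10^6 mm³.
d = (2.026×10^6)^(1/3) = 126.5 mm.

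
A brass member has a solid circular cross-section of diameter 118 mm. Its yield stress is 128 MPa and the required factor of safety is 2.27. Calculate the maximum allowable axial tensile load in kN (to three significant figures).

F_allow = 617 kN

σ_allow = 128/2.27 = 56.39 MPa.
A = πd²/4 = π×118²/4 = 10940 mm².
F_allow = σ_allow × A = 56.39×10940 = 616600 N.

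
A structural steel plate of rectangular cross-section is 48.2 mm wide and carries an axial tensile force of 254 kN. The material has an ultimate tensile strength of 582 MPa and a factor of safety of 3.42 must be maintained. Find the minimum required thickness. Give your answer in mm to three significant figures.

t = 31.0 mm

σ_allow = 582/3.42 = 170.2 MPa.
Required area A = F/σ_allow = 254000/170.2 = 1493 mm².
t = A/w = 1493/48.2 = 30.97 mm.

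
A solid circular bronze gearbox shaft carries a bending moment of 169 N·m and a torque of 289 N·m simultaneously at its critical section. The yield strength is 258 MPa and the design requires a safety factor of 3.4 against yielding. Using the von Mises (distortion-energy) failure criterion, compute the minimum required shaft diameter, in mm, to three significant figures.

σ_allow = σ_y/n = 258/3.4 = 75.88 MPa.
For a solid shaft σ_b = 32M/(πd³) and τ = 16T/(πd³), so the von Mises stress is σ' = (16/πd³)·√(4M²+3T²).
√(4M²+3T²) = √(4×(169000)² + 3×(289000)²) = 604000 N·mm.
d³ = 16×604000/(π×75.88) = 40540 mm³.
d = 34.35 mm.

d = 34.4 mm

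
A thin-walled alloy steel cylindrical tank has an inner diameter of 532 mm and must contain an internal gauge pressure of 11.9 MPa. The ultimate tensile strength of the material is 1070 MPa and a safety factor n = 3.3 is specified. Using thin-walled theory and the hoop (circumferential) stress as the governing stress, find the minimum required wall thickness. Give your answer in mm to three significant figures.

t = 9.76 mm

σ_allow = 1070/3.3 = 324.2 MPa.
Hoop stress σ_h = pD/(2t), so t = pD/(2σ_allow) = 11.9×532/(2×324.2) = 9.762 mm.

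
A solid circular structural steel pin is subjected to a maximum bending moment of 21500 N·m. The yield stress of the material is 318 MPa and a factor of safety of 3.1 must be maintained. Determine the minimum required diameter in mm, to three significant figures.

d = 129 mm

σ_allow = 318/3.1 = 102.6 MPa.
For a solid circular section σ = 32M/(πd³), so d³ = 32M/(π σ_allow) = 32×2.1500×10^7/(π×102.6) = 2.135×10^6 mm³.
d = 128.8 mm.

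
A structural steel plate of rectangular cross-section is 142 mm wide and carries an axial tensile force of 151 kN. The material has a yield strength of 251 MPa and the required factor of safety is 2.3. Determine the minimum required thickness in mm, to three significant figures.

σ_allow = 251/2.3 = 109.1 MPa.
Required area A = F/σ_allow = 151000/109.1 = 1384 mm².
t = A/w = 1384/142 = 9.744 mm.

t = 9.74 mm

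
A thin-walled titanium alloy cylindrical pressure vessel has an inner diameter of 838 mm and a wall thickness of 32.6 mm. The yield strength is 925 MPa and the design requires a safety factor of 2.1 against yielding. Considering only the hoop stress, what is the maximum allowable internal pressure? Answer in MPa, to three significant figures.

p_allow = 34.3 MPa

σ_allow = 925/2.1 = 440.5 MPa.
σ_h = pD/(2t) → p_allow = 2σ_allow t/D = 2×440.5×32.6/838 = 34.27 MPa.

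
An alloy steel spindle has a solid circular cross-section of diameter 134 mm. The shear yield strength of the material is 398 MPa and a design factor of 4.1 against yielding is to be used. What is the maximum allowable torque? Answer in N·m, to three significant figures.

τ_allow = 398/4.1 = 97.07 MPa.
For a solid shaft T_allow = τ_allow·πd³/16; πd³/16 = π×134³/16 = 472400 mm³.
T_allow = 97.07×472400 = 4.586×10^7 N·mm = 45860 N·m.

T_allow = 45900 N·m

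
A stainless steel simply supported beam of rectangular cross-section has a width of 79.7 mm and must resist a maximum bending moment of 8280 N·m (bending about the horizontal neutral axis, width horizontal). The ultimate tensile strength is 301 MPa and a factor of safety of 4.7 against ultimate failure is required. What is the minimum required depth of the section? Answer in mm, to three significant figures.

σ_allow = 301/4.7 = 64.04 MPa.
For a rectangular section σ = 6M/(bh²), so h² = 6M/(b σ_allow) = 6×8280000/(79.7×64.04) = 9733 mm².
h = 98.66 mm.

h = 98.7 mm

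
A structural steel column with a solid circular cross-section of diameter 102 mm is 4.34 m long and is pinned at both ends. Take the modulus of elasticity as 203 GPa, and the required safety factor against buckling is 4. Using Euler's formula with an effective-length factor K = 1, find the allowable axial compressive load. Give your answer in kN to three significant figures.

I = πd⁴/64 = π×102⁴/64 = 5.313×10^6 mm⁴.
Effective length L_e = KL = 1×4.34 m = 4340 mm.
Euler critical load P_cr = π²EI/L_e² = π²×203000×5.313×10^6/4340² = 565200 N.
P_allow = P_cr/n = 565200/4 = 141300 N.

P_allow = 141 kN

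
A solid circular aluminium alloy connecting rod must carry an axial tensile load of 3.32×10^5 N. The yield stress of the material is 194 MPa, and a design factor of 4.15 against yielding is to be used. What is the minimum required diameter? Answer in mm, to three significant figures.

Allowable stress σ_allow = 194/4.15 = 46.75 MPa.
Required area A = F/σ_allow = 332000/46.75 = 7102 mm².
A = πd²/4 → d = √(4A/π) = 95.09 mm.

d = 95.1 mm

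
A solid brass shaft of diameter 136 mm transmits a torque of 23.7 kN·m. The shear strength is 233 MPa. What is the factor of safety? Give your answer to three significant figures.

τ = 16T/(πd³) = 16×2.3700×10^7/(π×136³) = 47.98 MPa.
n = τ_limit/τ = 233/47.98 = 4.856.

n = 4.86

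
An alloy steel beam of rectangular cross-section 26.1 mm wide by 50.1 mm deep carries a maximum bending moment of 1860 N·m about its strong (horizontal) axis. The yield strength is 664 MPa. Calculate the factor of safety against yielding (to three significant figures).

n = 3.90

Section modulus S = bh²/6 = 26.1×50.1²/6 = 10920 mm³.
σ = M/S = 1860000/10920 = 170.4 MPa.
n = 664/170.4 = 3.898.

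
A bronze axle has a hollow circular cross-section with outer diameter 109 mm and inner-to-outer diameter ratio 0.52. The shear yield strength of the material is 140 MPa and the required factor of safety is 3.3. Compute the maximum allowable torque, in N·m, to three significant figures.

τ_allow = 140/3.3 = 42.42 MPa.
For a hollow shaft T_allow = τ_allow·πd_o³(1−k⁴)/16 with 1−k⁴ = 0.9269, so πd_o³(1−k⁴)/16 = 235700 mm³.
T_allow = 42.42×235700 = 9.999×10^6 N·mm = 9999 N·m.

T_allow = 10000 N·m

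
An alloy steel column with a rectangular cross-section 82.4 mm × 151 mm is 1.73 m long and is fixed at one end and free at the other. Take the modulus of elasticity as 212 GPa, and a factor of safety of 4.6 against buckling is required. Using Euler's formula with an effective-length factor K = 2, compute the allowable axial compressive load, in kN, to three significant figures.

Buckling occurs about the weak axis: I_min = h·b³/12 = 151×82.4³/12 = 7.040×10^6 mm⁴ (b = 82.4 mm is the smaller dimension).
Effective length L_e = KL = 2×1.73 m = 3460 mm.
Euler critical load P_cr = π²EI/L_e² = π²×212000×7.040×10^6/3460² = 1.230×10^6 N.
P_allow = P_cr/n = 1.230×10^6/4.6 = 267500 N.

P_allow = 267 kN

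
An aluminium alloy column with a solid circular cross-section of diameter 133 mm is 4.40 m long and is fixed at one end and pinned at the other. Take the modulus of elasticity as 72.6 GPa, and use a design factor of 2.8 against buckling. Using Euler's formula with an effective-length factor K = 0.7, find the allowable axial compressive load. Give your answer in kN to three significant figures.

P_allow = 414 kN

I = πd⁴/64 = π×133⁴/64 = 1.536×10^7 mm⁴.
Effective length L_e = KL = 0.7×4.40 m = 3080 mm.
Euler critical load P_cr = π²EI/L_e² = π²×72600×1.536×10^7/3080² = 1.160×10^6 N.
P_allow = P_cr/n = 1.160×10^6/2.8 = 414300 N.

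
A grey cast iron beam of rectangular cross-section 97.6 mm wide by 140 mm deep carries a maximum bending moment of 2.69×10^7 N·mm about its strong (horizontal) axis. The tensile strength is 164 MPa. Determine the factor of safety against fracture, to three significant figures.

n = 1.94

Section modulus S = bh²/6 = 97.6×140²/6 = 318800 mm³.
σ = M/S = 2.6900×10^7/318800 = 84.37 MPa.
n = 164/84.37 = 1.944.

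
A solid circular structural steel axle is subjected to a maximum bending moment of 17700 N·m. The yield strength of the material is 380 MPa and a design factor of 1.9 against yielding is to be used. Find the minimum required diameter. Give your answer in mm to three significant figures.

d = 96.6 mm

σ_allow = 380/1.9 = 200.0 MPa.
For a solid circular section σ = 32M/(πd³), so d³ = 32M/(π σ_allow) = 32×1.7700×10^7/(π×200.0) = 901500 mm³.
d = 96.60 mm.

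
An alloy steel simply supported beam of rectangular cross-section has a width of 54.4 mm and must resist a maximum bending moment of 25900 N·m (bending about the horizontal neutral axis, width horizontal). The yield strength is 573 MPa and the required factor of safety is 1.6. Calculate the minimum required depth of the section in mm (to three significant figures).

h = 89.3 mm

σ_allow = 573/1.6 = 358.1 MPa.
For a rectangular section σ = 6M/(bh²), so h² = 6M/(b σ_allow) = 6×2.5900×10^7/(54.4×358.1) = 7977 mm².
h = 89.31 mm.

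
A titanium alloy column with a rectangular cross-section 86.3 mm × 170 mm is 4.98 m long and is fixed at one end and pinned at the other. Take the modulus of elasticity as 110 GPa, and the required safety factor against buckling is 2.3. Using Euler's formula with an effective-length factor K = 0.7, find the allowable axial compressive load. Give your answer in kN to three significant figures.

Buckling occurs about the weak axis: I_min = h·b³/12 = 170×86.3³/12 = 9.105×10^6 mm⁴ (b = 86.3 mm is the smaller dimension).
Effective length L_e = KL = 0.7×4.98 m = 3486 mm.
Euler critical load P_cr = π²EI/L_e² = π²×110000×9.105×10^6/3486² = 813500 N.
P_allow = P_cr/n = 813500/2.3 = 353700 N.

P_allow = 354 kN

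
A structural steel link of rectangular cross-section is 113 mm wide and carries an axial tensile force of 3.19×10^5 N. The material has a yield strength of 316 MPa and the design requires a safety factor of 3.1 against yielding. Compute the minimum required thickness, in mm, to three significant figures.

t = 27.7 mm

σ_allow = 316/3.1 = 101.9 MPa.
Required area A = F/σ_allow = 319000/101.9 = 3129 mm².
t = A/w = 3129/113 = 27.69 mm.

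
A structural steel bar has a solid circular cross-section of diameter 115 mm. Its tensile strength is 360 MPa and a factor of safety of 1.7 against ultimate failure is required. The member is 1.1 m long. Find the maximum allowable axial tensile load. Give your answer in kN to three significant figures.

F_allow = 2200 kN

σ_allow = 360/1.7 = 211.8 MPa.
A = πd²/4 = π×115²/4 = 10390 mm².
F_allow = σ_allow × A = 211.8×10390 = 2.200×10^6 N.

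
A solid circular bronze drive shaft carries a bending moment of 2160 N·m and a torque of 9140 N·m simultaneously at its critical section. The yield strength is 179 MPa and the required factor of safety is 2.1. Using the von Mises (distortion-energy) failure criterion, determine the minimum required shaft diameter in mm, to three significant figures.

σ_allow = σ_y/n = 179/2.1 = 85.24 MPa.
For a solid shaft σ_b = 32M/(πd³) and τ = 16T/(πd³), so the von Mises stress is σ' = (16/πd³)·√(4M²+3T²).
√(4M²+3T²) = √(4×(2.160×10^6)² + 3×(9.140×10^6)²) = 1.641×10^7 N·mm.
d³ = 16×1.641×10^7/(π×85.24) = 980500 mm³.
d = 99.35 mm.

d = 99.3 mm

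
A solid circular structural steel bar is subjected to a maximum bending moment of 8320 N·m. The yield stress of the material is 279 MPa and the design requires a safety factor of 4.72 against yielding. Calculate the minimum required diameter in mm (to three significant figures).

σ_allow = 279/4.72 = 59.11 MPa.
For a solid circular section σ = 32M/(πd³), so d³ = 32M/(π σ_allow) = 32×8320000/(π×59.11) = 1.434×10^6 mm³.
d = 112.8 mm.

d = 113 mm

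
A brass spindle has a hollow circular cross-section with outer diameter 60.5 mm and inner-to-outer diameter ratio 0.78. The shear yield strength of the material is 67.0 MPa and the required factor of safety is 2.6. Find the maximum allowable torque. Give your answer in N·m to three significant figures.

τ_allow = 67.0/2.6 = 25.77 MPa.
For a hollow shaft T_allow = τ_allow·πd_o³(1−k⁴)/16 with 1−k⁴ = 0.6298, so πd_o³(1−k⁴)/16 = 27390 mm³.
T_allow = 25.77×27390 = 705700 N·mm = 705.7 N·m.

T_allow = 706 N·m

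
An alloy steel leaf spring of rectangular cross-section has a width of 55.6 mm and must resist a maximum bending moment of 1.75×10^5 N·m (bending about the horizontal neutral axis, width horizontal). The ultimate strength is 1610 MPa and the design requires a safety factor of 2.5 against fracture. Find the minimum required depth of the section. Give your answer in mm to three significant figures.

σ_allow = 1610/2.5 = 644.0 MPa.
For a rectangular section σ = 6M/(bh²), so h² = 6M/(b σ_allow) = 6×1.7500×10^8/(55.6×644.0) = 29320 mm².
h = 171.2 mm.

h = 171 mm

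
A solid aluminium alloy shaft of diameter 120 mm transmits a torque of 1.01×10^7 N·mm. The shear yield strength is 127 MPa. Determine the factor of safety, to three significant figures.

n = 4.27

τ = 16T/(πd³) = 16×1.0100×10^7/(π×120³) = 29.77 MPa.
n = τ_limit/τ = 127/29.77 = 4.266.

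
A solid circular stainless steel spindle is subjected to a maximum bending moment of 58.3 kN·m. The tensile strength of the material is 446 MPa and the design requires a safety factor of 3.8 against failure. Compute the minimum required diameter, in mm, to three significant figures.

d = 172 mm

σ_allow = 446/3.8 = 117.4 MPa.
For a solid circular section σ = 32M/(πd³), so d³ = 32M/(π σ_allow) = 32×5.8300×10^7/(π×117.4) = 5.060×10^6 mm³.
d = 171.7 mm.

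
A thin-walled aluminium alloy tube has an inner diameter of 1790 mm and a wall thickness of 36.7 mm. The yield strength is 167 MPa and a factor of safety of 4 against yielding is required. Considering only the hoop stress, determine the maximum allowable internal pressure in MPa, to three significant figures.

p_allow = 1.71 MPa

σ_allow = 167/4 = 41.75 MPa.
σ_h = pD/(2t) → p_allow = 2σ_allow t/D = 2×41.75×36.7/1790 = 1.712 MPa.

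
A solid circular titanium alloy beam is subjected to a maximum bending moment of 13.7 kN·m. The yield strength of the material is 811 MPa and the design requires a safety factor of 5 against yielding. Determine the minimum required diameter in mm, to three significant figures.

d = 95.1 mm

σ_allow = 811/5 = 162.2 MPa.
For a solid circular section σ = 32M/(πd³), so d³ = 32M/(π σ_allow) = 32×1.3700×10^7/(π×162.2) = 860300 mm³.
d = 95.11 mm.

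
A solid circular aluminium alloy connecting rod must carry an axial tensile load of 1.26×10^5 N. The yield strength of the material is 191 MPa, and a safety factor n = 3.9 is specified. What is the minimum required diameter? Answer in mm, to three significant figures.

d = 57.2 mm

Allowable stress σ_allow = 191/3.9 = 48.97 MPa.
Required area A = F/σ_allow = 126000/48.97 = 2573 mm².
A = πd²/4 → d = √(4A/π) = 57.23 mm.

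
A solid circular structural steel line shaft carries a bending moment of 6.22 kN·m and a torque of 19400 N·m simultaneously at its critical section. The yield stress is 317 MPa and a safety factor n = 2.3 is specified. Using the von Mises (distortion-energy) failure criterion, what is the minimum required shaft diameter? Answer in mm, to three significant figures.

σ_allow = σ_y/n = 317/2.3 = 137.8 MPa.
For a solid shaft σ_b = 32M/(πd³) and τ = 16T/(πd³), so the von Mises stress is σ' = (16/πd³)·√(4M²+3T²).
√(4M²+3T²) = √(4×(6.220×10^6)² + 3×(1.940×10^7)²) = 3.583×10^7 N·mm.
d³ = 16×3.583×10^7/(π×137.8) = 1.324×10^6 mm³.
d = 109.8 mm.

d = 110 mm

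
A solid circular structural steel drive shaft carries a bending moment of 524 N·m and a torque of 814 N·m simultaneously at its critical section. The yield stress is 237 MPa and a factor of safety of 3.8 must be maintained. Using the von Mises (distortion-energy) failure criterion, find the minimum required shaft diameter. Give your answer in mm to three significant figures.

σ_allow = σ_y/n = 237/3.8 = 62.37 MPa.
For a solid shaft σ_b = 32M/(πd³) and τ = 16T/(πd³), so the von Mises stress is σ' = (16/πd³)·√(4M²+3T²).
√(4M²+3T²) = √(4×(524000)² + 3×(814000)²) = 1.757×10^6 N·mm.
d³ = 16×1.757×10^6/(π×62.37) = 143500 mm³.
d = 52.35 mm.

d = 52.3 mm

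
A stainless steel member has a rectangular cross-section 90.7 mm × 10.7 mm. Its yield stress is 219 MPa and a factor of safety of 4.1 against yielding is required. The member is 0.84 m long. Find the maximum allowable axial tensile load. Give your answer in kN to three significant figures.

σ_allow = 219/4.1 = 53.41 MPa.
A = 90.7×10.7 = 970.5 mm².
F_allow = σ_allow × A = 53.41×970.5 = 51840 N.

F_allow = 51.8 kN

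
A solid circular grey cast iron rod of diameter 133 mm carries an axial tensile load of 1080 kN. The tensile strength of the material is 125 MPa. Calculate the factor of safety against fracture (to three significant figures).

n = 1.61

A = πd²/4 = 13890 mm².
σ = F/A = 1080000/13890 = 77.74 MPa.
n = 125/77.74 = 1.608.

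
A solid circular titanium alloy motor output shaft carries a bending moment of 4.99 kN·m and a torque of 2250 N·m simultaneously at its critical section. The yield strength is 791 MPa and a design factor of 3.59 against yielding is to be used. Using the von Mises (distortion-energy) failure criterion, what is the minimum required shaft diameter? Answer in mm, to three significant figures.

d = 62.8 mm

σ_allow = σ_y/n = 791/3.59 = 220.3 MPa.
For a solid shaft σ_b = 32M/(πd³) and τ = 16T/(πd³), so the von Mises stress is σ' = (16/πd³)·√(4M²+3T²).
√(4M²+3T²) = √(4×(4.990×10^6)² + 3×(2.250×10^6)²) = 1.071×10^7 N·mm.
d³ = 16×1.071×10^7/(π×220.3) = 247600 mm³.
d = 62.80 mm.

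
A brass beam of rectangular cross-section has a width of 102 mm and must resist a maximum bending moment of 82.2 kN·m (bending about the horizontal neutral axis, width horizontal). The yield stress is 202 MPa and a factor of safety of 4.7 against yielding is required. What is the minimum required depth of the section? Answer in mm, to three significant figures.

σ_allow = 202/4.7 = 42.98 MPa.
For a rectangular section σ = 6M/(bh²), so h² = 6M/(b σ_allow) = 6×8.2200×10^7/(102×42.98) = 112500 mm².
h = 335.4 mm.

h = 335 mm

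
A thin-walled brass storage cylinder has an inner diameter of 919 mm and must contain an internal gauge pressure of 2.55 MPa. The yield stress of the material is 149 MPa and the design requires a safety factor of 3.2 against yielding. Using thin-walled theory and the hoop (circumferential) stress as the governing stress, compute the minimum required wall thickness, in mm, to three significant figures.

t = 25.2 mm

σ_allow = 149/3.2 = 46.56 MPa.
Hoop stress σ_h = pD/(2t), so t = pD/(2σ_allow) = 2.55×919/(2×46.56) = 25.16 mm.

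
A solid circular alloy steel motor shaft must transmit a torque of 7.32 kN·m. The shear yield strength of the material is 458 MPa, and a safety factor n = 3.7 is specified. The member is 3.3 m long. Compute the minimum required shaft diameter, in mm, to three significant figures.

d = 67.0 mm

Allowable shear stress τ_allow = 458/3.7 = 123.8 MPa.
For a solid shaft τ = 16T/(πd³), so d³ = 16T/(π τ_allow) = 16×7320000/(π×123.8) = 301200 mm³.
d = (301200)^(1/3) = 67.03 mm.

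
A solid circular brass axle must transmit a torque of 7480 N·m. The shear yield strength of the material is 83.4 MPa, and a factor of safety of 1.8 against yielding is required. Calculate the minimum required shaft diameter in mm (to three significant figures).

Allowable shear stress τ_allow = 83.4/1.8 = 46.33 MPa.
For a solid shaft τ = 16T/(πd³), so d³ = 16T/(π τ_allow) = 16×7480000/(π×46.33) = 822200 mm³.
d = (822200)^(1/3) = 93.68 mm.

d = 93.7 mm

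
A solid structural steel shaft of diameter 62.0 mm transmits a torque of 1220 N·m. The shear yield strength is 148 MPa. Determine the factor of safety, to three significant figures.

τ = 16T/(πd³) = 16×1220000/(π×62.0³) = 26.07 MPa.
n = τ_limit/τ = 148/26.07 = 5.677.

n = 5.68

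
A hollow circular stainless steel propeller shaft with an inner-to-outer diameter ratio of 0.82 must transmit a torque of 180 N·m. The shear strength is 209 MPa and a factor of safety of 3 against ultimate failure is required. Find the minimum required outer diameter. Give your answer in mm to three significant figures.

d_o = 28.9 mm

τ_allow = 209/3 = 69.67 MPa.
For a hollow shaft τ = 16T/[πd_o³(1−k⁴)] with k = 0.82, so 1−k⁴ = 0.5479.
d_o³ = 16T/[π τ_allow (1−k⁴)] = 16×180000/(π×69.67×0.5479) = 24020 mm³.
d_o = 28.85 mm.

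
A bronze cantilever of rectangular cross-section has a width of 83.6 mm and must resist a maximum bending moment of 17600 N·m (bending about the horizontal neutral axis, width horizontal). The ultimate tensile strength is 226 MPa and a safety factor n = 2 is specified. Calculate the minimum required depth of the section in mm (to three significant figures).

σ_allow = 226/2 = 113.0 MPa.
For a rectangular section σ = 6M/(bh²), so h² = 6M/(b σ_allow) = 6×1.7600×10^7/(83.6×113.0) = 11180 mm².
h = 105.7 mm.

h = 106 mm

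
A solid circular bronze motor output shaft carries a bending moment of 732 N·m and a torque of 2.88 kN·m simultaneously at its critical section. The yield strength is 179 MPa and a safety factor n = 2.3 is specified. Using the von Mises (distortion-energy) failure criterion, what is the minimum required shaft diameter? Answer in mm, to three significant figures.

σ_allow = σ_y/n = 179/2.3 = 77.83 MPa.
For a solid shaft σ_b = 32M/(πd³) and τ = 16T/(πd³), so the von Mises stress is σ' = (16/πd³)·√(4M²+3T²).
√(4M²+3T²) = √(4×(732000)² + 3×(2.880×10^6)²) = 5.199×10^6 N·mm.
d³ = 16×5.199×10^6/(π×77.83) = 340200 mm³.
d = 69.81 mm.

d = 69.8 mm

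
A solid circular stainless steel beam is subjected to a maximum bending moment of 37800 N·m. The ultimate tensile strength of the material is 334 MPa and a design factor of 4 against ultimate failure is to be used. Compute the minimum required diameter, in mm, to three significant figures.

d = 166 mm

σ_allow = 334/4 = 83.50 MPa.
For a solid circular section σ = 32M/(πd³), so d³ = 32M/(π σ_allow) = 32×3.7800×10^7/(π×83.50) = 4.611×10^6 mm³.
d = 166.4 mm.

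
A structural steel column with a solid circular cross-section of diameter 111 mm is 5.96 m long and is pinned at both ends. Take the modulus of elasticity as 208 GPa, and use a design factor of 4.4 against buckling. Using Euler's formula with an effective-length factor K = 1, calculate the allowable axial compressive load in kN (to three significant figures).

P_allow = 97.9 kN

I = πd⁴/64 = π×111⁴/64 = 7.452×10^6 mm⁴.
Effective length L_e = KL = 1×5.96 m = 5960 mm.
Euler critical load P_cr = π²EI/L_e² = π²×208000×7.452×10^6/5960² = 430700 N.
P_allow = P_cr/n = 430700/4.4 = 97880 N.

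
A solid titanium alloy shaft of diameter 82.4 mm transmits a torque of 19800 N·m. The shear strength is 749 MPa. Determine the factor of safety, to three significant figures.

τ = 16T/(πd³) = 16×1.9800×10^7/(π×82.4³) = 180.2 MPa.
n = τ_limit/τ = 749/180.2 = 4.156.

n = 4.16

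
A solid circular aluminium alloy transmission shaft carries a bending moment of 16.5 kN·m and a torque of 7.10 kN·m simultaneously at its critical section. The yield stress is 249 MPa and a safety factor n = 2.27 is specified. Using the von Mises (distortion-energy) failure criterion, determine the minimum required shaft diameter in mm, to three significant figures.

σ_allow = σ_y/n = 249/2.27 = 109.7 MPa.
For a solid shaft σ_b = 32M/(πd³) and τ = 16T/(πd³), so the von Mises stress is σ' = (16/πd³)·√(4M²+3T²).
√(4M²+3T²) = √(4×(1.650×10^7)² + 3×(7.100×10^6)²) = 3.522×10^7 N·mm.
d³ = 16×3.522×10^7/(π×109.7) = 1.635×10^6 mm³.
d = 117.8 mm.

d = 118 mm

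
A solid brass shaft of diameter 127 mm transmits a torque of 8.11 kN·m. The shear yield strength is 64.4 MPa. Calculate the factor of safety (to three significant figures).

τ = 16T/(πd³) = 16×8110000/(π×127³) = 20.16 MPa.
n = τ_limit/τ = 64.4/20.16 = 3.194.

n = 3.19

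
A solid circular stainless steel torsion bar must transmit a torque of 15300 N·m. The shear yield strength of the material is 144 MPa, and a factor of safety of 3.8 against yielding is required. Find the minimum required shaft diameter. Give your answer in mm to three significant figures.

d = 127 mm

Allowable shear stress τ_allow = 144/3.8 = 37.89 MPa.
For a solid shaft τ = 16T/(πd³), so d³ = 16T/(π τ_allow) = 16×1.5300×10^7/(π×37.89) = 2.056×10^6 mm³.
d = (2.056×10^6)^(1/3) = 127.2 mm.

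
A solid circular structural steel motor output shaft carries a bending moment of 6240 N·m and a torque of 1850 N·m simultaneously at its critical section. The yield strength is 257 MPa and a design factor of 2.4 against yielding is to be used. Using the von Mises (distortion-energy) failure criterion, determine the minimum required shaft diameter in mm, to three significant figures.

d = 84.9 mm

σ_allow = σ_y/n = 257/2.4 = 107.1 MPa.
For a solid shaft σ_b = 32M/(πd³) and τ = 16T/(πd³), so the von Mises stress is σ' = (16/πd³)·√(4M²+3T²).
√(4M²+3T²) = √(4×(6.240×10^6)² + 3×(1.850×10^6)²) = 1.288×10^7 N·mm.
d³ = 16×1.288×10^7/(π×107.1) = 612800 mm³.
d = 84.94 mm.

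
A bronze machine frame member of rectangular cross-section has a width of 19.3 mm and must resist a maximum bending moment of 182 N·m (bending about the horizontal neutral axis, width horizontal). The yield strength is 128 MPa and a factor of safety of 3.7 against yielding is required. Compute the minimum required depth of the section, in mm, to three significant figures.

σ_allow = 128/3.7 = 34.59 MPa.
For a rectangular section σ = 6M/(bh²), so h² = 6M/(b σ_allow) = 6×182000/(19.3×34.59) = 1636 mm².
h = 40.44 mm.

h = 40.4 mm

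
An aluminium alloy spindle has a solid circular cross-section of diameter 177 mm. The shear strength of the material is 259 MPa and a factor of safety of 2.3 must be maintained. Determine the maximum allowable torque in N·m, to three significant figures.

τ_allow = 259/2.3 = 112.6 MPa.
For a solid shaft T_allow = τ_allow·πd³/16; πd³/16 = π×177³/16 = 1.089×10^6 mm³.
T_allow = 112.6×1.089×10^6 = 1.226×10^8 N·mm = 122600 N·m.

T_allow = 1.23×10^5 N·m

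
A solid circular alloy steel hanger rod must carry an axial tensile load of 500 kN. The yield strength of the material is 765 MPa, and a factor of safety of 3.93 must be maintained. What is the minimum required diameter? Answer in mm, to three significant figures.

Allowable stress σ_allow = 765/3.93 = 194.7 MPa.
Required area A = F/σ_allow = 500000/194.7 = 2569 mm².
A = πd²/4 → d = √(4A/π) = 57.19 mm.

d = 57.2 mm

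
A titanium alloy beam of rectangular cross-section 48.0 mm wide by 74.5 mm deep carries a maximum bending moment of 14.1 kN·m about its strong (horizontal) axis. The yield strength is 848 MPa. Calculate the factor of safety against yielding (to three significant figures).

n = 2.67

Section modulus S = bh²/6 = 48.0×74.5²/6 = 44400 mm³.
σ = M/S = 1.4100×10^7/44400 = 317.6 MPa.
n = 848/317.6 = 2.670.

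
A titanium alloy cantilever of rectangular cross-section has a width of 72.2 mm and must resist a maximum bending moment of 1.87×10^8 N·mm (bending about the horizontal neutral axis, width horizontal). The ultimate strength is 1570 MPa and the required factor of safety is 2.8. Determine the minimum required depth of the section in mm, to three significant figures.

σ_allow = 1570/2.8 = 560.7 MPa.
For a rectangular section σ = 6M/(bh²), so h² = 6M/(b σ_allow) = 6×1.8700×10^8/(72.2×560.7) = 27710 mm².
h = 166.5 mm.

h = 166 mm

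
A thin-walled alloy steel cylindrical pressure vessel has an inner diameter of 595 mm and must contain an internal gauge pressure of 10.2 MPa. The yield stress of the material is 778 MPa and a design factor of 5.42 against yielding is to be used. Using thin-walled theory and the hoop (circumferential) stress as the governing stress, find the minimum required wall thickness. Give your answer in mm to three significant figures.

σ_allow = 778/5.42 = 143.5 MPa.
Hoop stress σ_h = pD/(2t), so t = pD/(2σ_allow) = 10.2×595/(2×143.5) = 21.14 mm.

t = 21.1 mm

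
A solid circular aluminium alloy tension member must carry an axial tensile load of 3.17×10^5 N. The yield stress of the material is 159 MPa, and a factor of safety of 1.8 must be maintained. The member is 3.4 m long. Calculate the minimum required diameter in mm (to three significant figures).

d = 67.6 mm

Allowable stress σ_allow = 159/1.8 = 88.33 MPa.
Required area A = F/σ_allow = 317000/88.33 = 3589 mm².
A = πd²/4 → d = √(4A/π) = 67.60 mm.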